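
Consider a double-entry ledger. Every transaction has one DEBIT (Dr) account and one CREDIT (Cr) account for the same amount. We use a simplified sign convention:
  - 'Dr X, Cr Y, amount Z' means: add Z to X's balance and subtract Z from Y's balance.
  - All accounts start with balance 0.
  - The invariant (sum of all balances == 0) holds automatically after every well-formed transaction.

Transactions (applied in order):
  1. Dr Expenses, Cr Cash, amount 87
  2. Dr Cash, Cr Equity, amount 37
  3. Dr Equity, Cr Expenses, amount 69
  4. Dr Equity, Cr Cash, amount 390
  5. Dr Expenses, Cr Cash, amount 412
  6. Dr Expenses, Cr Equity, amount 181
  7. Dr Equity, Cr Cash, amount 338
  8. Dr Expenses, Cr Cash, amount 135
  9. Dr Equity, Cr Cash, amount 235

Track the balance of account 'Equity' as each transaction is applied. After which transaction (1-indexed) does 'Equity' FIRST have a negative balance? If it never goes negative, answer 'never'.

Answer: 2

Derivation:
After txn 1: Equity=0
After txn 2: Equity=-37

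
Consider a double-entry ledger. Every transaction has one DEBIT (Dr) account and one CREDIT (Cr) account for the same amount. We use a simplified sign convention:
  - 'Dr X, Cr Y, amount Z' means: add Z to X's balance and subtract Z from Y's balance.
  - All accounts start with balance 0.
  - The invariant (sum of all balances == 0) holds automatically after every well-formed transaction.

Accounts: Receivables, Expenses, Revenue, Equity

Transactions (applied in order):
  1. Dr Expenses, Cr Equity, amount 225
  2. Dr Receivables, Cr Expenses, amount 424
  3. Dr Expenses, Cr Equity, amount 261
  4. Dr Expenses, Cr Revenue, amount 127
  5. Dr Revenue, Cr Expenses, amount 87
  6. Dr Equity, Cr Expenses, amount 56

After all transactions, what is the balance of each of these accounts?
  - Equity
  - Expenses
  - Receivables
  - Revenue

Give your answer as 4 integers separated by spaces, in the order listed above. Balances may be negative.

Answer: -430 46 424 -40

Derivation:
After txn 1 (Dr Expenses, Cr Equity, amount 225): Equity=-225 Expenses=225
After txn 2 (Dr Receivables, Cr Expenses, amount 424): Equity=-225 Expenses=-199 Receivables=424
After txn 3 (Dr Expenses, Cr Equity, amount 261): Equity=-486 Expenses=62 Receivables=424
After txn 4 (Dr Expenses, Cr Revenue, amount 127): Equity=-486 Expenses=189 Receivables=424 Revenue=-127
After txn 5 (Dr Revenue, Cr Expenses, amount 87): Equity=-486 Expenses=102 Receivables=424 Revenue=-40
After txn 6 (Dr Equity, Cr Expenses, amount 56): Equity=-430 Expenses=46 Receivables=424 Revenue=-40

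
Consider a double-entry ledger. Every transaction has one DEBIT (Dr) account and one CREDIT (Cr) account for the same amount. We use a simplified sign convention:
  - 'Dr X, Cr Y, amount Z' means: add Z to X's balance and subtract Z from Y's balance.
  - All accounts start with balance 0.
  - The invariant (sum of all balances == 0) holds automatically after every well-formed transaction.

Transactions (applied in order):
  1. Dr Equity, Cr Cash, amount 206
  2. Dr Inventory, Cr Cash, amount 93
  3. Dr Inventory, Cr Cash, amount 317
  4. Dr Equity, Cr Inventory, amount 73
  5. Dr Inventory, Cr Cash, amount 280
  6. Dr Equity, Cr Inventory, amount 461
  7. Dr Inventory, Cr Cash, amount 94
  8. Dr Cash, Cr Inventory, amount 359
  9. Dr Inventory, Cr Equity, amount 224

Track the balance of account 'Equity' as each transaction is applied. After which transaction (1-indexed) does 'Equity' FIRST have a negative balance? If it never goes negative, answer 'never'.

After txn 1: Equity=206
After txn 2: Equity=206
After txn 3: Equity=206
After txn 4: Equity=279
After txn 5: Equity=279
After txn 6: Equity=740
After txn 7: Equity=740
After txn 8: Equity=740
After txn 9: Equity=516

Answer: never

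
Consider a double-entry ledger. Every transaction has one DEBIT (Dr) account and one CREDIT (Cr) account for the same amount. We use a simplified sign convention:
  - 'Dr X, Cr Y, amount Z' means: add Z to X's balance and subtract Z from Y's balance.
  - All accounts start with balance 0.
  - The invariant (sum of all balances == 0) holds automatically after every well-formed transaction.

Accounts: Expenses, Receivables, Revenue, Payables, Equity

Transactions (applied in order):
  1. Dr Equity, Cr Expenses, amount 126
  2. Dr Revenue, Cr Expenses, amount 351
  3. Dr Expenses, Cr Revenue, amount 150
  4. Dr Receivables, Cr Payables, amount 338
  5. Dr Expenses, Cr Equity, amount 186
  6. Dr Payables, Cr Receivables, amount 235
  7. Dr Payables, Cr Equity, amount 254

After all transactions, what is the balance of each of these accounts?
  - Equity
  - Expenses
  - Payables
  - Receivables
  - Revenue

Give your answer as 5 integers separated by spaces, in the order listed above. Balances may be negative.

Answer: -314 -141 151 103 201

Derivation:
After txn 1 (Dr Equity, Cr Expenses, amount 126): Equity=126 Expenses=-126
After txn 2 (Dr Revenue, Cr Expenses, amount 351): Equity=126 Expenses=-477 Revenue=351
After txn 3 (Dr Expenses, Cr Revenue, amount 150): Equity=126 Expenses=-327 Revenue=201
After txn 4 (Dr Receivables, Cr Payables, amount 338): Equity=126 Expenses=-327 Payables=-338 Receivables=338 Revenue=201
After txn 5 (Dr Expenses, Cr Equity, amount 186): Equity=-60 Expenses=-141 Payables=-338 Receivables=338 Revenue=201
After txn 6 (Dr Payables, Cr Receivables, amount 235): Equity=-60 Expenses=-141 Payables=-103 Receivables=103 Revenue=201
After txn 7 (Dr Payables, Cr Equity, amount 254): Equity=-314 Expenses=-141 Payables=151 Receivables=103 Revenue=201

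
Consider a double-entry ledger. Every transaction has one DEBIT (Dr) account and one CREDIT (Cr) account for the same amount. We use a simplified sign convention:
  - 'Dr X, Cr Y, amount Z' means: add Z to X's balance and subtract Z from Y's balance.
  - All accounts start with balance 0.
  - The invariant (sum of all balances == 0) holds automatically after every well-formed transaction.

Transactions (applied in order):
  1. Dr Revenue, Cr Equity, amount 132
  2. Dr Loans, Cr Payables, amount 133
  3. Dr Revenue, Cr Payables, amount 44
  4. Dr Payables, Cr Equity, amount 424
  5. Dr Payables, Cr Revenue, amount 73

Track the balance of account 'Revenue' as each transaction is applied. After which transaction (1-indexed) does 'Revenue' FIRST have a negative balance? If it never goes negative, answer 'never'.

After txn 1: Revenue=132
After txn 2: Revenue=132
After txn 3: Revenue=176
After txn 4: Revenue=176
After txn 5: Revenue=103

Answer: never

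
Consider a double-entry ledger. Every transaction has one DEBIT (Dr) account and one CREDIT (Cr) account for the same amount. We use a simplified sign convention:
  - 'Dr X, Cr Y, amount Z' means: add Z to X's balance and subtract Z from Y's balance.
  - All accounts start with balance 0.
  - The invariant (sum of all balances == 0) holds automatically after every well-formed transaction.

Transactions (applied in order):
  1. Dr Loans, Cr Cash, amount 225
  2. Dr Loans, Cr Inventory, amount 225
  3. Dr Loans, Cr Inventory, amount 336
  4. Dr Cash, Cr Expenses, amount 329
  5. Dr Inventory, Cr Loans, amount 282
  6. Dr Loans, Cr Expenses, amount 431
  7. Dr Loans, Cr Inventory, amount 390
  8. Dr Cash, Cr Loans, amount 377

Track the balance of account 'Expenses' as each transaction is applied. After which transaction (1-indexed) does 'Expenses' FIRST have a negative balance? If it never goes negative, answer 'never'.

After txn 1: Expenses=0
After txn 2: Expenses=0
After txn 3: Expenses=0
After txn 4: Expenses=-329

Answer: 4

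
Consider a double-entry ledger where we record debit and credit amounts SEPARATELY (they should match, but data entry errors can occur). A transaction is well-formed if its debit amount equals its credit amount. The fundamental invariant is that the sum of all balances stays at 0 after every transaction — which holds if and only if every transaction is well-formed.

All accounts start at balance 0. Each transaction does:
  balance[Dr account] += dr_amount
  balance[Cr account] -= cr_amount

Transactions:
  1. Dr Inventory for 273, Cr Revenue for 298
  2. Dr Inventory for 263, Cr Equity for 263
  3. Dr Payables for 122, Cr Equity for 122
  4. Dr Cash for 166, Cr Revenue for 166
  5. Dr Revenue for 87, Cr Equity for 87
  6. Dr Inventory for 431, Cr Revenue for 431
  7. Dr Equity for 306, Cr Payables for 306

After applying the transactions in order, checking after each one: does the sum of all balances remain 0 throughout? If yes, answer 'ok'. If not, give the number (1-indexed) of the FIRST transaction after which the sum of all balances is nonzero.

Answer: 1

Derivation:
After txn 1: dr=273 cr=298 sum_balances=-25
After txn 2: dr=263 cr=263 sum_balances=-25
After txn 3: dr=122 cr=122 sum_balances=-25
After txn 4: dr=166 cr=166 sum_balances=-25
After txn 5: dr=87 cr=87 sum_balances=-25
After txn 6: dr=431 cr=431 sum_balances=-25
After txn 7: dr=306 cr=306 sum_balances=-25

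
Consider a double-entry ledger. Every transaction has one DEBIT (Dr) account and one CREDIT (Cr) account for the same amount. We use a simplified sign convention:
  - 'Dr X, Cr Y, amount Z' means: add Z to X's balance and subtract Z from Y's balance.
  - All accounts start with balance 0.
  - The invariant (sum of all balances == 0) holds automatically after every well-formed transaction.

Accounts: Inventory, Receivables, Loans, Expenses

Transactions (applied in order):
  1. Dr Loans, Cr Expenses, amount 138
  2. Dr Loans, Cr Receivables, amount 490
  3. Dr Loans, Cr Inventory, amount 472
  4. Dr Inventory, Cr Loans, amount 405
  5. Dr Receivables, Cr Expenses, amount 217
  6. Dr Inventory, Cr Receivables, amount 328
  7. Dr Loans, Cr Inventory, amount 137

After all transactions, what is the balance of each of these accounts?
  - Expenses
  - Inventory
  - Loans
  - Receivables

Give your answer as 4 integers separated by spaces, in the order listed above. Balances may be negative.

Answer: -355 124 832 -601

Derivation:
After txn 1 (Dr Loans, Cr Expenses, amount 138): Expenses=-138 Loans=138
After txn 2 (Dr Loans, Cr Receivables, amount 490): Expenses=-138 Loans=628 Receivables=-490
After txn 3 (Dr Loans, Cr Inventory, amount 472): Expenses=-138 Inventory=-472 Loans=1100 Receivables=-490
After txn 4 (Dr Inventory, Cr Loans, amount 405): Expenses=-138 Inventory=-67 Loans=695 Receivables=-490
After txn 5 (Dr Receivables, Cr Expenses, amount 217): Expenses=-355 Inventory=-67 Loans=695 Receivables=-273
After txn 6 (Dr Inventory, Cr Receivables, amount 328): Expenses=-355 Inventory=261 Loans=695 Receivables=-601
After txn 7 (Dr Loans, Cr Inventory, amount 137): Expenses=-355 Inventory=124 Loans=832 Receivables=-601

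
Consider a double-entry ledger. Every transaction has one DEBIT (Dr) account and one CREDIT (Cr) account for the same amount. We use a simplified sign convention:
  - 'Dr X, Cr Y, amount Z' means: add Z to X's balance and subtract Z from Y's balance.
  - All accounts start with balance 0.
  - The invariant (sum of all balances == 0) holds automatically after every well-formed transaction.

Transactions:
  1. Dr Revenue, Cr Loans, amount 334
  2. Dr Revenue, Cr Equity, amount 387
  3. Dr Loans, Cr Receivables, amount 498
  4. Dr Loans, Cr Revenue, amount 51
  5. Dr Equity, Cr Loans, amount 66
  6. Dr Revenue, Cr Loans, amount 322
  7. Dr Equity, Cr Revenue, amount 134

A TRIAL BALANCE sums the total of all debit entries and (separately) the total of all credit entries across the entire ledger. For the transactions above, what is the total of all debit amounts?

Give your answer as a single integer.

Answer: 1792

Derivation:
Txn 1: debit+=334
Txn 2: debit+=387
Txn 3: debit+=498
Txn 4: debit+=51
Txn 5: debit+=66
Txn 6: debit+=322
Txn 7: debit+=134
Total debits = 1792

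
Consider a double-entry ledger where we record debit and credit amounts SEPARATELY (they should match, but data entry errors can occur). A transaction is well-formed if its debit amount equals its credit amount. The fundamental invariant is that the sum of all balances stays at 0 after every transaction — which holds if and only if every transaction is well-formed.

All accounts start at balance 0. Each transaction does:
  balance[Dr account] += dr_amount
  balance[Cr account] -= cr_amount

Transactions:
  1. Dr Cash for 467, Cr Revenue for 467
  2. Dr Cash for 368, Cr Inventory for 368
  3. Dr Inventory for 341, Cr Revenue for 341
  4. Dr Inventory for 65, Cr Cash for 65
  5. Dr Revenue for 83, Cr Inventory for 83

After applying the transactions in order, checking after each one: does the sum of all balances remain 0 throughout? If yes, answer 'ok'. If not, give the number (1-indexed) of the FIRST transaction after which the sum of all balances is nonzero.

After txn 1: dr=467 cr=467 sum_balances=0
After txn 2: dr=368 cr=368 sum_balances=0
After txn 3: dr=341 cr=341 sum_balances=0
After txn 4: dr=65 cr=65 sum_balances=0
After txn 5: dr=83 cr=83 sum_balances=0

Answer: ok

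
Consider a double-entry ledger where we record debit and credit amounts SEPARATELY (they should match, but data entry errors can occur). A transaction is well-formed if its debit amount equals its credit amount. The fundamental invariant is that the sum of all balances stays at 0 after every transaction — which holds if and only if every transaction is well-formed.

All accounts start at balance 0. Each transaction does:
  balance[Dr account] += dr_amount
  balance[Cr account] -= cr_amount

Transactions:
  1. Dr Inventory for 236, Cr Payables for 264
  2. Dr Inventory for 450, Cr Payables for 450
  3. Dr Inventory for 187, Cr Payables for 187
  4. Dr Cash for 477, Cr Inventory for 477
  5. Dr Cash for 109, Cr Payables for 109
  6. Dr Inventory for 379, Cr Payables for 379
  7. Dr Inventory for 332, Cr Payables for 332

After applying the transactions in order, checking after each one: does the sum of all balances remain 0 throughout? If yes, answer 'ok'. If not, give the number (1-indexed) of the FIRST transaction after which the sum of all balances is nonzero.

After txn 1: dr=236 cr=264 sum_balances=-28
After txn 2: dr=450 cr=450 sum_balances=-28
After txn 3: dr=187 cr=187 sum_balances=-28
After txn 4: dr=477 cr=477 sum_balances=-28
After txn 5: dr=109 cr=109 sum_balances=-28
After txn 6: dr=379 cr=379 sum_balances=-28
After txn 7: dr=332 cr=332 sum_balances=-28

Answer: 1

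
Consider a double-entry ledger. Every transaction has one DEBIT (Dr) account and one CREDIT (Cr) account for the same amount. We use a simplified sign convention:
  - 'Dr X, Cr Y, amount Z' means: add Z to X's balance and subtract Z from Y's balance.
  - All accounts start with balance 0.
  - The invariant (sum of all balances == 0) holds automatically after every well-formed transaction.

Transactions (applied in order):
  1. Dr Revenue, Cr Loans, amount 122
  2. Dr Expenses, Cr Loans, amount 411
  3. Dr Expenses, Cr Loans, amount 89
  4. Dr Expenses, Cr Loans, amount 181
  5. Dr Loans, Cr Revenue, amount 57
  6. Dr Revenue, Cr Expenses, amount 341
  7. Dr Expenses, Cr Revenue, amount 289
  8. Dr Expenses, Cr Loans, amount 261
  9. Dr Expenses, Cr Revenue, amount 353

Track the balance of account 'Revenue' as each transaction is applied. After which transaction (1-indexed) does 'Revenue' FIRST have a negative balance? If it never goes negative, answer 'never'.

After txn 1: Revenue=122
After txn 2: Revenue=122
After txn 3: Revenue=122
After txn 4: Revenue=122
After txn 5: Revenue=65
After txn 6: Revenue=406
After txn 7: Revenue=117
After txn 8: Revenue=117
After txn 9: Revenue=-236

Answer: 9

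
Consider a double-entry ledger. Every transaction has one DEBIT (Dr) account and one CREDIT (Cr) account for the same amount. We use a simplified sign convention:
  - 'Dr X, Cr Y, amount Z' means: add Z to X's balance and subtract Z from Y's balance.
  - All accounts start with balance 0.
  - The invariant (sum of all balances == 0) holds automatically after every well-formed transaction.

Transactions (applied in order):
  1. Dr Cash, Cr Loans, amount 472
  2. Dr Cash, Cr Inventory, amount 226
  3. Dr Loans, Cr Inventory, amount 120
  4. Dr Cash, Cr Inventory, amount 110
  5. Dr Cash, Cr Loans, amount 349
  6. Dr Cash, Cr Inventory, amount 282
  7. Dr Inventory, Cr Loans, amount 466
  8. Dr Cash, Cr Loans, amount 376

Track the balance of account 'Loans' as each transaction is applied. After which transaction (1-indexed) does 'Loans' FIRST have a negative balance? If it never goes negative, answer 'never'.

After txn 1: Loans=-472

Answer: 1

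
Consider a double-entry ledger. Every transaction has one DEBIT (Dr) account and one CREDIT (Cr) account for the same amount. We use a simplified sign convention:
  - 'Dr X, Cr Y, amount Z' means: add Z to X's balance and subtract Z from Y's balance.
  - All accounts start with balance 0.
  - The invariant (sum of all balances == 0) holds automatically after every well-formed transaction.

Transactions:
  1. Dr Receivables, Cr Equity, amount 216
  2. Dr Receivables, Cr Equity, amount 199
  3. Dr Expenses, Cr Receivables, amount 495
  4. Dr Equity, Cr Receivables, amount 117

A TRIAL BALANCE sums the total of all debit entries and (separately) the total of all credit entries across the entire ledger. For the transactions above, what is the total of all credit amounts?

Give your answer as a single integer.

Answer: 1027

Derivation:
Txn 1: credit+=216
Txn 2: credit+=199
Txn 3: credit+=495
Txn 4: credit+=117
Total credits = 1027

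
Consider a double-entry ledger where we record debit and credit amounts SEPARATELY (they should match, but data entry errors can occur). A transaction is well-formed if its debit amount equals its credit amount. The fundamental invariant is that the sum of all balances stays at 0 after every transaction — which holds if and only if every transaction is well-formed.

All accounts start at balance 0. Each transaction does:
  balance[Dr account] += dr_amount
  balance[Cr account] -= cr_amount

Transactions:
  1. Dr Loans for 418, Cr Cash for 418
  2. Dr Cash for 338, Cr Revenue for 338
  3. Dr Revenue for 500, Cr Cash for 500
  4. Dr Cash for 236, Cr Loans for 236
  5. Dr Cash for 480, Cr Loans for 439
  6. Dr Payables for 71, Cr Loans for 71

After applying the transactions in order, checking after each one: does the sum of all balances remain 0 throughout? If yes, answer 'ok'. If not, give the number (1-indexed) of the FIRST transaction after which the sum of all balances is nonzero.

Answer: 5

Derivation:
After txn 1: dr=418 cr=418 sum_balances=0
After txn 2: dr=338 cr=338 sum_balances=0
After txn 3: dr=500 cr=500 sum_balances=0
After txn 4: dr=236 cr=236 sum_balances=0
After txn 5: dr=480 cr=439 sum_balances=41
After txn 6: dr=71 cr=71 sum_balances=41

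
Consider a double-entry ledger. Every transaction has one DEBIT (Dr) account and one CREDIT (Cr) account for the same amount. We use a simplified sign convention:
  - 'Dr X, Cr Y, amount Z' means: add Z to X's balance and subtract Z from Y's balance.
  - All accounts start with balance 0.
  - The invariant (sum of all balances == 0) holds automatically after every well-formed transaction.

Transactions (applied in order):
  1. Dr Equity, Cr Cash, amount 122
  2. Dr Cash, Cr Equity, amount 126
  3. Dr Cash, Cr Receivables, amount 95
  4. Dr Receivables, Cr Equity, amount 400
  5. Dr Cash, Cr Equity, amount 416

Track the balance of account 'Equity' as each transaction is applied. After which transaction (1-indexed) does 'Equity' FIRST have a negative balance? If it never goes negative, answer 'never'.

Answer: 2

Derivation:
After txn 1: Equity=122
After txn 2: Equity=-4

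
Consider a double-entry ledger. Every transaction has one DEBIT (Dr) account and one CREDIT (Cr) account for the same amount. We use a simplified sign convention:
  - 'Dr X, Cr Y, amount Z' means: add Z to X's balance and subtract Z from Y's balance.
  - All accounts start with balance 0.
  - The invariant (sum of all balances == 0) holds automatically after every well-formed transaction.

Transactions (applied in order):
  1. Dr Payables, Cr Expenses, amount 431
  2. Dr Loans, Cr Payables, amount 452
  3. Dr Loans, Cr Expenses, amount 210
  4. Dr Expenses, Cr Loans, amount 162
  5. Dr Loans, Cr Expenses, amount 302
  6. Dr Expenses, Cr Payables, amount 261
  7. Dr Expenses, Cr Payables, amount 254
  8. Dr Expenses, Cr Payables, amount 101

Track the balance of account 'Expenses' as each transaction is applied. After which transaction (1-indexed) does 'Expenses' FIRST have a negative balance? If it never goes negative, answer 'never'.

After txn 1: Expenses=-431

Answer: 1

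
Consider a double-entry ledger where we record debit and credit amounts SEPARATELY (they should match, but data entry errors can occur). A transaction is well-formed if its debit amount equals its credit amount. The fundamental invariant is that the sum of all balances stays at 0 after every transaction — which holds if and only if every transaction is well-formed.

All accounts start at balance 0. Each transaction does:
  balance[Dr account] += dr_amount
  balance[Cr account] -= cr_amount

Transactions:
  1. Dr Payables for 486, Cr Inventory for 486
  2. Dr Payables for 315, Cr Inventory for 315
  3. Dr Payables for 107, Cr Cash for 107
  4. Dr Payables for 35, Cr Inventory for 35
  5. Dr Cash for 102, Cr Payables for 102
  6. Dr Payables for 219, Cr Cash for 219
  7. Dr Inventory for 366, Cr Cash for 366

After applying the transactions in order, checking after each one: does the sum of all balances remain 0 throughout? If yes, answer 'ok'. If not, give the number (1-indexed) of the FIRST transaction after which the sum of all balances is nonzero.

After txn 1: dr=486 cr=486 sum_balances=0
After txn 2: dr=315 cr=315 sum_balances=0
After txn 3: dr=107 cr=107 sum_balances=0
After txn 4: dr=35 cr=35 sum_balances=0
After txn 5: dr=102 cr=102 sum_balances=0
After txn 6: dr=219 cr=219 sum_balances=0
After txn 7: dr=366 cr=366 sum_balances=0

Answer: ok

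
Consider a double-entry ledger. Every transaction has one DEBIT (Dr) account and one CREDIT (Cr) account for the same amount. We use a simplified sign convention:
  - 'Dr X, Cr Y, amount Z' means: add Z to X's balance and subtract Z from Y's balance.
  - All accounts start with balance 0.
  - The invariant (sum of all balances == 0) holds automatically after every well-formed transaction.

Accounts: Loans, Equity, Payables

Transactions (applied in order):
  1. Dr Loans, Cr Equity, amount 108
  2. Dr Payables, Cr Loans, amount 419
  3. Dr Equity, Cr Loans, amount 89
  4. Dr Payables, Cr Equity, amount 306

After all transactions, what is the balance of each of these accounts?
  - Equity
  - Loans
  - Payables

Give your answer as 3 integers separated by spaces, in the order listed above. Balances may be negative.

After txn 1 (Dr Loans, Cr Equity, amount 108): Equity=-108 Loans=108
After txn 2 (Dr Payables, Cr Loans, amount 419): Equity=-108 Loans=-311 Payables=419
After txn 3 (Dr Equity, Cr Loans, amount 89): Equity=-19 Loans=-400 Payables=419
After txn 4 (Dr Payables, Cr Equity, amount 306): Equity=-325 Loans=-400 Payables=725

Answer: -325 -400 725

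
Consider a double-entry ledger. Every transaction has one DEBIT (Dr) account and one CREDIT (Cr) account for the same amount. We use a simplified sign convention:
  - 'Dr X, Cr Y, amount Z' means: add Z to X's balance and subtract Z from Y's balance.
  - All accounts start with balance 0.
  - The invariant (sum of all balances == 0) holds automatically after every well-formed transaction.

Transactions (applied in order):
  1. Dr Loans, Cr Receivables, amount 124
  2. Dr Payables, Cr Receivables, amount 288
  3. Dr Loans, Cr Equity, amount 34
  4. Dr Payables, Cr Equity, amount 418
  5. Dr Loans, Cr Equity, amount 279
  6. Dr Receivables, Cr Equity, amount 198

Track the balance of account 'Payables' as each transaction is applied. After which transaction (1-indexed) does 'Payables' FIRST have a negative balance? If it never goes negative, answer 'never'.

After txn 1: Payables=0
After txn 2: Payables=288
After txn 3: Payables=288
After txn 4: Payables=706
After txn 5: Payables=706
After txn 6: Payables=706

Answer: never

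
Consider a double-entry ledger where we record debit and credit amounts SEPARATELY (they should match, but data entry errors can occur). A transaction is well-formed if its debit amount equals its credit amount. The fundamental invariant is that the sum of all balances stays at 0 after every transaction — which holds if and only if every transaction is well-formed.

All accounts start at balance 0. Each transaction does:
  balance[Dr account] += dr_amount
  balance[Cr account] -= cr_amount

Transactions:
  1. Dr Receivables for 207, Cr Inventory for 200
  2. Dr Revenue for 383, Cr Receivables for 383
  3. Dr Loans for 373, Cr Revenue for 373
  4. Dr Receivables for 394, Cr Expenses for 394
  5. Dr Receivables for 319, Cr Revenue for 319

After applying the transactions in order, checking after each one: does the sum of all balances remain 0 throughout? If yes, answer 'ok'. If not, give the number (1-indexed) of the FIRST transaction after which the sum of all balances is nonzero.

Answer: 1

Derivation:
After txn 1: dr=207 cr=200 sum_balances=7
After txn 2: dr=383 cr=383 sum_balances=7
After txn 3: dr=373 cr=373 sum_balances=7
After txn 4: dr=394 cr=394 sum_balances=7
After txn 5: dr=319 cr=319 sum_balances=7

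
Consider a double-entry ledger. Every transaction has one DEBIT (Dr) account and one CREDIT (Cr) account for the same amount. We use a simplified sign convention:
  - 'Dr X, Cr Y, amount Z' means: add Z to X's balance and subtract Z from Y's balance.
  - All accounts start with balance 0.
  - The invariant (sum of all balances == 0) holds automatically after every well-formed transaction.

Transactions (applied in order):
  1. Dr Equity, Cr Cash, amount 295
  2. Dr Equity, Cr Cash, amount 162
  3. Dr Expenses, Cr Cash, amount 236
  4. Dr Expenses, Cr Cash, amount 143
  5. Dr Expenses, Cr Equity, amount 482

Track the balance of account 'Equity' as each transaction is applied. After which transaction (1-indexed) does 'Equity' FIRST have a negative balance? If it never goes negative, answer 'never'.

After txn 1: Equity=295
After txn 2: Equity=457
After txn 3: Equity=457
After txn 4: Equity=457
After txn 5: Equity=-25

Answer: 5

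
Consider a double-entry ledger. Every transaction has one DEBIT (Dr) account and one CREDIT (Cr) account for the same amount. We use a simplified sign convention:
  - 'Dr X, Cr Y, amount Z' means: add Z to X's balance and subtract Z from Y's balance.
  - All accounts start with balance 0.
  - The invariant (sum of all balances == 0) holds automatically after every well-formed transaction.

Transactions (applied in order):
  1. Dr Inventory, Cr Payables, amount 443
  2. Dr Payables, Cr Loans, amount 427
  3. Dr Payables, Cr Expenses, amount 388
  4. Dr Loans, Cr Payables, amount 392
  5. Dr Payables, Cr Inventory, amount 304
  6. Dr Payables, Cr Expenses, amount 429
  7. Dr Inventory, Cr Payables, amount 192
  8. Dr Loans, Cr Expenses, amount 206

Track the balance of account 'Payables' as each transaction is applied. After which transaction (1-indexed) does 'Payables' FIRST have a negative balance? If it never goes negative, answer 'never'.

After txn 1: Payables=-443

Answer: 1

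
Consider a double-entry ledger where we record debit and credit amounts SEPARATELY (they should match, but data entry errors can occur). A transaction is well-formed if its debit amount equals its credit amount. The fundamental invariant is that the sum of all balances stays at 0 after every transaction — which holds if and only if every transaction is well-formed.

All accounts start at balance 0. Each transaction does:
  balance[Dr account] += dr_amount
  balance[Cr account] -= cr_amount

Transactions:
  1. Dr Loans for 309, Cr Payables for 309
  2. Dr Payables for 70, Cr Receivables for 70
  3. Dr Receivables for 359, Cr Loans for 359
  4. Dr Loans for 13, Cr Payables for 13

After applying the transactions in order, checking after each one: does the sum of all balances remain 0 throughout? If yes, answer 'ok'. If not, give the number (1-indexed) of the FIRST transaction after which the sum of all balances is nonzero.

Answer: ok

Derivation:
After txn 1: dr=309 cr=309 sum_balances=0
After txn 2: dr=70 cr=70 sum_balances=0
After txn 3: dr=359 cr=359 sum_balances=0
After txn 4: dr=13 cr=13 sum_balances=0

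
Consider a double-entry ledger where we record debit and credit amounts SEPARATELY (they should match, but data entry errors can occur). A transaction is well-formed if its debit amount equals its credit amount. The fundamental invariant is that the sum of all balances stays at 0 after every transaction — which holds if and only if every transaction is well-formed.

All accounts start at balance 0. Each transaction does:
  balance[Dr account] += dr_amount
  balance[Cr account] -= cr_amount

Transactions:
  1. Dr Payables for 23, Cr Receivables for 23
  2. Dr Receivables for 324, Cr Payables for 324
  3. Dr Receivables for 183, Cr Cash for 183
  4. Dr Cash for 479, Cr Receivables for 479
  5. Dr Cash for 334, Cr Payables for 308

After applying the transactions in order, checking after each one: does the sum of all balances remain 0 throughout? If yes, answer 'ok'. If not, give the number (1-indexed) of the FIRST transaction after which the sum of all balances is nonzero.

After txn 1: dr=23 cr=23 sum_balances=0
After txn 2: dr=324 cr=324 sum_balances=0
After txn 3: dr=183 cr=183 sum_balances=0
After txn 4: dr=479 cr=479 sum_balances=0
After txn 5: dr=334 cr=308 sum_balances=26

Answer: 5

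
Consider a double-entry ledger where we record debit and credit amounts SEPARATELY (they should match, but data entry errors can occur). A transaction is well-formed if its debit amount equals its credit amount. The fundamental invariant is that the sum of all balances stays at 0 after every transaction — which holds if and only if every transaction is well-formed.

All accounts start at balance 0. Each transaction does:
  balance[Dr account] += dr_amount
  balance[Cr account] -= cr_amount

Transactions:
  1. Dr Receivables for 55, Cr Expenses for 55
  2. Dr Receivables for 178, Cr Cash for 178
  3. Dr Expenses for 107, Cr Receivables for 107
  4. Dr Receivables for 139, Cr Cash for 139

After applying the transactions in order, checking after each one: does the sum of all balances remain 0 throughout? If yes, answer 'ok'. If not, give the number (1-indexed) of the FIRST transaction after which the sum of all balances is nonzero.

Answer: ok

Derivation:
After txn 1: dr=55 cr=55 sum_balances=0
After txn 2: dr=178 cr=178 sum_balances=0
After txn 3: dr=107 cr=107 sum_balances=0
After txn 4: dr=139 cr=139 sum_balances=0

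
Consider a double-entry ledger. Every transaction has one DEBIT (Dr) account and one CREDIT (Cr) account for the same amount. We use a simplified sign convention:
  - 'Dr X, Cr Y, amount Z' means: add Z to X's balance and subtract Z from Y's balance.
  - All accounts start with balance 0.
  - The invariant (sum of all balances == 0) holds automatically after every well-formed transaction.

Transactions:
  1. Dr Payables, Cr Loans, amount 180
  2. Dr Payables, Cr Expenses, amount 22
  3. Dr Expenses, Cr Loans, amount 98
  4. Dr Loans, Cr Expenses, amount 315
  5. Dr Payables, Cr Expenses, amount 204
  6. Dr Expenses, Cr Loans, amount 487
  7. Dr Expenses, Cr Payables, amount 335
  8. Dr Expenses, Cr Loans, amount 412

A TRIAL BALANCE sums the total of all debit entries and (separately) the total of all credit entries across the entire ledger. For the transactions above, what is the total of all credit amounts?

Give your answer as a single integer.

Txn 1: credit+=180
Txn 2: credit+=22
Txn 3: credit+=98
Txn 4: credit+=315
Txn 5: credit+=204
Txn 6: credit+=487
Txn 7: credit+=335
Txn 8: credit+=412
Total credits = 2053

Answer: 2053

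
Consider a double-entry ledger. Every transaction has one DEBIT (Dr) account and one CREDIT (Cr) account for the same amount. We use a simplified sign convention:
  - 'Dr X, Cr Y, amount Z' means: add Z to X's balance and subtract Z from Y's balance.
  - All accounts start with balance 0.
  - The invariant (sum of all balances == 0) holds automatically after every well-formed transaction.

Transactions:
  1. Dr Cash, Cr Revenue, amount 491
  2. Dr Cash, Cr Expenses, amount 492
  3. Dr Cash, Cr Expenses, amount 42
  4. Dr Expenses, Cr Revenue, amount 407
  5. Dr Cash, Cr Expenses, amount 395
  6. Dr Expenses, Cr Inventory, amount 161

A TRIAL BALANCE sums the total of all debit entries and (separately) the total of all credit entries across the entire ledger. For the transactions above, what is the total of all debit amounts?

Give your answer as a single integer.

Answer: 1988

Derivation:
Txn 1: debit+=491
Txn 2: debit+=492
Txn 3: debit+=42
Txn 4: debit+=407
Txn 5: debit+=395
Txn 6: debit+=161
Total debits = 1988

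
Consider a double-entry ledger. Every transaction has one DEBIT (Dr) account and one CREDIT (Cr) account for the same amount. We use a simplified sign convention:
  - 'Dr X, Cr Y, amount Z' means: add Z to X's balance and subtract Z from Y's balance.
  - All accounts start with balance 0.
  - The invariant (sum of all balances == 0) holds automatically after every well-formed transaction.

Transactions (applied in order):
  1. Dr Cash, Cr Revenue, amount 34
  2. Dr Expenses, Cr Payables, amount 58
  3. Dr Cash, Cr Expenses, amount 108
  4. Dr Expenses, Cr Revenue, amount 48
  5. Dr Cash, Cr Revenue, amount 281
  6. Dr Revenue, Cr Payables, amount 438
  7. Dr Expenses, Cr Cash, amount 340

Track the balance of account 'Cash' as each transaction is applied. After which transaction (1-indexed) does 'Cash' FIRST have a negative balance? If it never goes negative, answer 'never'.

After txn 1: Cash=34
After txn 2: Cash=34
After txn 3: Cash=142
After txn 4: Cash=142
After txn 5: Cash=423
After txn 6: Cash=423
After txn 7: Cash=83

Answer: never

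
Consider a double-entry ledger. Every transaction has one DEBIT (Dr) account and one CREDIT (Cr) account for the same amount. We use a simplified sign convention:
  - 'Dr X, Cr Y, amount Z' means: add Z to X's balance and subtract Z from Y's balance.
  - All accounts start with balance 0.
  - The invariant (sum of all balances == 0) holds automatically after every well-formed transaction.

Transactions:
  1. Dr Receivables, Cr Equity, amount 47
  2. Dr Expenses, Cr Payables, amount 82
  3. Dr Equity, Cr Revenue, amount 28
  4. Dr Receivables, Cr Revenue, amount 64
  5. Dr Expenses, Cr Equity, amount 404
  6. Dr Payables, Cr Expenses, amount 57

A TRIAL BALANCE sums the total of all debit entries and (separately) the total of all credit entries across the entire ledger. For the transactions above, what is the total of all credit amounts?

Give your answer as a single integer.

Answer: 682

Derivation:
Txn 1: credit+=47
Txn 2: credit+=82
Txn 3: credit+=28
Txn 4: credit+=64
Txn 5: credit+=404
Txn 6: credit+=57
Total credits = 682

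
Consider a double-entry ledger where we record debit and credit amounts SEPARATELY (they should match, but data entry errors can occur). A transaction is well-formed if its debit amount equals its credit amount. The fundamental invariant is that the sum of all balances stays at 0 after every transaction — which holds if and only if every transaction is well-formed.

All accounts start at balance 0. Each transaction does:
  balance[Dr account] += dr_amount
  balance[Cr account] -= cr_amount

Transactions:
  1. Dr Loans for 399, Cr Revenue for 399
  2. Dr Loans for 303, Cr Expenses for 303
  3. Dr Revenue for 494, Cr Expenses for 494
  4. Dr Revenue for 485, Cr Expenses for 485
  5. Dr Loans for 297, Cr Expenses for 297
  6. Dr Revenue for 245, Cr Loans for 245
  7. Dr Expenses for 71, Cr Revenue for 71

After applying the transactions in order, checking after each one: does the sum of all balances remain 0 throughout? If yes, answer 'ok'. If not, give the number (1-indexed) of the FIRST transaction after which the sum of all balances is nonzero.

After txn 1: dr=399 cr=399 sum_balances=0
After txn 2: dr=303 cr=303 sum_balances=0
After txn 3: dr=494 cr=494 sum_balances=0
After txn 4: dr=485 cr=485 sum_balances=0
After txn 5: dr=297 cr=297 sum_balances=0
After txn 6: dr=245 cr=245 sum_balances=0
After txn 7: dr=71 cr=71 sum_balances=0

Answer: ok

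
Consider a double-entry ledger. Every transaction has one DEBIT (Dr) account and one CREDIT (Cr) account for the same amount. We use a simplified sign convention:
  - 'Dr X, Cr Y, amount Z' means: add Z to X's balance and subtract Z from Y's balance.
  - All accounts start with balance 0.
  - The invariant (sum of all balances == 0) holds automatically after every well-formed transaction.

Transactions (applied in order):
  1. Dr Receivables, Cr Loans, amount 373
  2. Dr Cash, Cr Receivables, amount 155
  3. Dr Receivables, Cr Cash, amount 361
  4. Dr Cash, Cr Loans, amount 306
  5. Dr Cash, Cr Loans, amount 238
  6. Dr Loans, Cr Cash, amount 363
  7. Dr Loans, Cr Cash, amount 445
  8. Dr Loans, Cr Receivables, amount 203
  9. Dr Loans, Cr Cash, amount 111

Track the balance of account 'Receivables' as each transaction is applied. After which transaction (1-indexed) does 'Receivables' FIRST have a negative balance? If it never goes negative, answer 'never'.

After txn 1: Receivables=373
After txn 2: Receivables=218
After txn 3: Receivables=579
After txn 4: Receivables=579
After txn 5: Receivables=579
After txn 6: Receivables=579
After txn 7: Receivables=579
After txn 8: Receivables=376
After txn 9: Receivables=376

Answer: never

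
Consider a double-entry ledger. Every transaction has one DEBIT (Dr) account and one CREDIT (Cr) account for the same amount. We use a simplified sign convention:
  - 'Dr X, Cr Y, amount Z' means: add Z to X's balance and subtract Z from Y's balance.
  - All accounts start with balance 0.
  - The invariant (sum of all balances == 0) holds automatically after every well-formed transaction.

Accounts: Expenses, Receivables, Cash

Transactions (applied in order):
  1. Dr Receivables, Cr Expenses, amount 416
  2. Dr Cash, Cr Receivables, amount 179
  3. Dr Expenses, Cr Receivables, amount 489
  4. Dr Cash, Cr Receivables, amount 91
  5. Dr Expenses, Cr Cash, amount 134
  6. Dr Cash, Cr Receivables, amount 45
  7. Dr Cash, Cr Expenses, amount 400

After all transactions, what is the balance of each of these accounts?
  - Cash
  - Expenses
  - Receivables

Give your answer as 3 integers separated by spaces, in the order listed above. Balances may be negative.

After txn 1 (Dr Receivables, Cr Expenses, amount 416): Expenses=-416 Receivables=416
After txn 2 (Dr Cash, Cr Receivables, amount 179): Cash=179 Expenses=-416 Receivables=237
After txn 3 (Dr Expenses, Cr Receivables, amount 489): Cash=179 Expenses=73 Receivables=-252
After txn 4 (Dr Cash, Cr Receivables, amount 91): Cash=270 Expenses=73 Receivables=-343
After txn 5 (Dr Expenses, Cr Cash, amount 134): Cash=136 Expenses=207 Receivables=-343
After txn 6 (Dr Cash, Cr Receivables, amount 45): Cash=181 Expenses=207 Receivables=-388
After txn 7 (Dr Cash, Cr Expenses, amount 400): Cash=581 Expenses=-193 Receivables=-388

Answer: 581 -193 -388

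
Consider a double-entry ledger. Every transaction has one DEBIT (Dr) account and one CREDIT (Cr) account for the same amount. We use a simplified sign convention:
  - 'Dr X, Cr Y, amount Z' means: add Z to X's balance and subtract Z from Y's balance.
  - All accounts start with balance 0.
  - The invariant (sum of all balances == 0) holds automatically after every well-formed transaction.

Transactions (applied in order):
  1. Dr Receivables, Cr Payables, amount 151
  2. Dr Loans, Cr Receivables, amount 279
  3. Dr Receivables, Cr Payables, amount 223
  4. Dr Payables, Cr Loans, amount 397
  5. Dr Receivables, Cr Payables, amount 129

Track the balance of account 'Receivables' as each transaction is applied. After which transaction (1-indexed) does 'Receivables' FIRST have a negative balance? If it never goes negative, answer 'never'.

After txn 1: Receivables=151
After txn 2: Receivables=-128

Answer: 2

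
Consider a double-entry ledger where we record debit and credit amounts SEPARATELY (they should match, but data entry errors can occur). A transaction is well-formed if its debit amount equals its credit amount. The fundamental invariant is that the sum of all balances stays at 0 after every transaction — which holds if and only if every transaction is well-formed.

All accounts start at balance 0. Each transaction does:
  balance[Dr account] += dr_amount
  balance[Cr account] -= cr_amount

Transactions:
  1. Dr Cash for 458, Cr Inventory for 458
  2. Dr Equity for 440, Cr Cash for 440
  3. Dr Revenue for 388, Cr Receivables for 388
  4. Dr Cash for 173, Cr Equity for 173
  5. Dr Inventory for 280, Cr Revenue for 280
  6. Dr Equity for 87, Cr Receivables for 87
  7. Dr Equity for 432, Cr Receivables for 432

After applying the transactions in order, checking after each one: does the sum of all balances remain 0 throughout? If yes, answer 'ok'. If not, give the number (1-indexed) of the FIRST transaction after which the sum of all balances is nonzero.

Answer: ok

Derivation:
After txn 1: dr=458 cr=458 sum_balances=0
After txn 2: dr=440 cr=440 sum_balances=0
After txn 3: dr=388 cr=388 sum_balances=0
After txn 4: dr=173 cr=173 sum_balances=0
After txn 5: dr=280 cr=280 sum_balances=0
After txn 6: dr=87 cr=87 sum_balances=0
After txn 7: dr=432 cr=432 sum_balances=0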